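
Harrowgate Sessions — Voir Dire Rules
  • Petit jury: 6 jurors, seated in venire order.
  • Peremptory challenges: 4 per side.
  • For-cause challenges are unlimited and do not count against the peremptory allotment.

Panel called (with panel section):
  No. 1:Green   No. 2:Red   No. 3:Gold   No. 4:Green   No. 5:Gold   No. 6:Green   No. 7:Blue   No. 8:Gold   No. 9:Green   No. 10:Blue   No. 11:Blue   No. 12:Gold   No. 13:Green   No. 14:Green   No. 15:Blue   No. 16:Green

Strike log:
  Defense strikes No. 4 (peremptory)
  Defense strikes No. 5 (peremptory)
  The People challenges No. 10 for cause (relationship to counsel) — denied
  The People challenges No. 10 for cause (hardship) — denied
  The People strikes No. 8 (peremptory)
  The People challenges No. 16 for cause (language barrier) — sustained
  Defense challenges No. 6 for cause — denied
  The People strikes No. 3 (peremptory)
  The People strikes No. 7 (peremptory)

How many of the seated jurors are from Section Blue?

2

Removed: #3, #4, #5, #7, #8, #16.
Seated jurors 1–6: #1, #2, #6, #9, #10, #11.
Of those, in Section Blue: #10, #11 → 2.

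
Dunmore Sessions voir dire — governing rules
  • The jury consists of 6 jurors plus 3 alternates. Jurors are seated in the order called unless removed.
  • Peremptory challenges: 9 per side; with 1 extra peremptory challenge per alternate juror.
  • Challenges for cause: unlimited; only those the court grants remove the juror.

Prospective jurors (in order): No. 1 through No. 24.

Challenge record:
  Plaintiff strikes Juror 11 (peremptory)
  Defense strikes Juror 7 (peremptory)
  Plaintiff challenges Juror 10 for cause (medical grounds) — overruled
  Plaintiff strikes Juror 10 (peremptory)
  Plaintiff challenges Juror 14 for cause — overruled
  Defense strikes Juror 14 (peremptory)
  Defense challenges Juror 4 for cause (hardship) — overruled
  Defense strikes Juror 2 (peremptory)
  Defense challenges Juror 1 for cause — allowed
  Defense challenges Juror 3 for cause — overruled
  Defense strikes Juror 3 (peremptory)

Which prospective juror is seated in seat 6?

Removed: #1, #2, #3, #7, #10, #11, #14. (#4 stays — for-cause denied.)
Filling seats in venire order through position 6: #4, #5, #6, #8, #9, #12.
So seat 6 is #12.

12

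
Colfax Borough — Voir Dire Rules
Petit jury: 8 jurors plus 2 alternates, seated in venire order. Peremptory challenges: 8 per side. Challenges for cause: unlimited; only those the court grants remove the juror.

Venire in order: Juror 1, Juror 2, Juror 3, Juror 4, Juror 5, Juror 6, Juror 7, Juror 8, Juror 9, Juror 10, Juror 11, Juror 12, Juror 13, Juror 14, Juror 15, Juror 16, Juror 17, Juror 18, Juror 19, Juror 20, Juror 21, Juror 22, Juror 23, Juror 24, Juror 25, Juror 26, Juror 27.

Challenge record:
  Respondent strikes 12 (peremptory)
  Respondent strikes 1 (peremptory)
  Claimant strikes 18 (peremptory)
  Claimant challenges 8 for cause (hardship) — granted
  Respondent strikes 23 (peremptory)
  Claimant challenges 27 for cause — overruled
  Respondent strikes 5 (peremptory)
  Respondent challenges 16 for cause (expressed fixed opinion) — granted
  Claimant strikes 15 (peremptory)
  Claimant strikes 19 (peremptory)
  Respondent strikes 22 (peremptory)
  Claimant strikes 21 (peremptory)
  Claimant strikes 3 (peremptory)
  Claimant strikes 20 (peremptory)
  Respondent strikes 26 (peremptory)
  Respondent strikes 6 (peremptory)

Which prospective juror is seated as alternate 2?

Removed: #1, #3, #5, #6, #8, #12, #15, #16, #18, #19, #20, #21, #22, #23, #26. (#27 stays — for-cause denied.)
Seating in order: seats 1–8 → #2, #4, #7, #9, #10, #11, #13, #14; alternates → #17, #24.
So alternate 2 is #24.

24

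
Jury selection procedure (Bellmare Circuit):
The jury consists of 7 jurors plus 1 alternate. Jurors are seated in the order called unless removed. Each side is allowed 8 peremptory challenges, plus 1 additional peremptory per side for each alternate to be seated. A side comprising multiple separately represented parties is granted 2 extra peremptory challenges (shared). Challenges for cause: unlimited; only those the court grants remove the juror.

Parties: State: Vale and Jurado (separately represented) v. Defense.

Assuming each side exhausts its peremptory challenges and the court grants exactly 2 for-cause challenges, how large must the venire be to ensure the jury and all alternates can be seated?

30

Seats to fill: 7 + 1 alternates = 8.
Peremptories — State: 8 + 1×1 + 2 = 11; Defense: 8 + 1×1 = 9; total 20.
For-cause removals: 2.
Minimum venire: 8 + 20 + 2 = 30.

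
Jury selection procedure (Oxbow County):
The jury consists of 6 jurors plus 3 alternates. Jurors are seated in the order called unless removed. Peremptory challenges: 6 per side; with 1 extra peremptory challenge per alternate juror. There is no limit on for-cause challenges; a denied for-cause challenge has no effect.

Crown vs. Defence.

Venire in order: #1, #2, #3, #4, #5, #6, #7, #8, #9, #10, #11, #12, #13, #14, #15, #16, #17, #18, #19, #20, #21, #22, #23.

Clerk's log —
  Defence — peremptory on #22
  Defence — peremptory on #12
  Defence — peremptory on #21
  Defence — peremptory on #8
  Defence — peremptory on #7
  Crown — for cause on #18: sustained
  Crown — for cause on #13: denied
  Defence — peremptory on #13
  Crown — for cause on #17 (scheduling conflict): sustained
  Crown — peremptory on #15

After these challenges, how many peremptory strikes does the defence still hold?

3

Defence allotment: 6 base + 1 × 3 alternates = 9.
Defence peremptories used: #22, #12, #21, #8, #7, #13 — 6.
Remaining: 9 − 6 = 3.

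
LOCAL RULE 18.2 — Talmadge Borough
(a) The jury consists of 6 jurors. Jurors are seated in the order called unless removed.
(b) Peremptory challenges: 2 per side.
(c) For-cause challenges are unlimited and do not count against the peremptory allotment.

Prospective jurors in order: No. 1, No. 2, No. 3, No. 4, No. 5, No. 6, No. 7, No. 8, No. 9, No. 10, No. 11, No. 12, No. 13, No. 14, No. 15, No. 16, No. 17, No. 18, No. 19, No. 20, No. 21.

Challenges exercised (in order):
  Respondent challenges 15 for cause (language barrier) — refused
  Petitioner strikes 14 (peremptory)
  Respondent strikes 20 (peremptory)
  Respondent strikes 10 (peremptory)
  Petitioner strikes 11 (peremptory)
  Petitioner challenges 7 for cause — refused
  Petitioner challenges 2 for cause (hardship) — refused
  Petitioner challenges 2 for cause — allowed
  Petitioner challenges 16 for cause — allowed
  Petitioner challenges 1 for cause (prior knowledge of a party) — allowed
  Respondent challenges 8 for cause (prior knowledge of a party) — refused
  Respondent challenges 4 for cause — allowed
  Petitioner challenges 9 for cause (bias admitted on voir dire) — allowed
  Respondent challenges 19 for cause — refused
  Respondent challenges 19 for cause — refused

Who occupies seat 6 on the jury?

Removed: #1, #2, #4, #9, #10, #11, #14, #16, #20. (#7, #8, #15, #19 stay — for-cause denied.)
Seating in order: seats 1–6 → #3, #5, #6, #7, #8, #12.
So seat 6 is #12.

12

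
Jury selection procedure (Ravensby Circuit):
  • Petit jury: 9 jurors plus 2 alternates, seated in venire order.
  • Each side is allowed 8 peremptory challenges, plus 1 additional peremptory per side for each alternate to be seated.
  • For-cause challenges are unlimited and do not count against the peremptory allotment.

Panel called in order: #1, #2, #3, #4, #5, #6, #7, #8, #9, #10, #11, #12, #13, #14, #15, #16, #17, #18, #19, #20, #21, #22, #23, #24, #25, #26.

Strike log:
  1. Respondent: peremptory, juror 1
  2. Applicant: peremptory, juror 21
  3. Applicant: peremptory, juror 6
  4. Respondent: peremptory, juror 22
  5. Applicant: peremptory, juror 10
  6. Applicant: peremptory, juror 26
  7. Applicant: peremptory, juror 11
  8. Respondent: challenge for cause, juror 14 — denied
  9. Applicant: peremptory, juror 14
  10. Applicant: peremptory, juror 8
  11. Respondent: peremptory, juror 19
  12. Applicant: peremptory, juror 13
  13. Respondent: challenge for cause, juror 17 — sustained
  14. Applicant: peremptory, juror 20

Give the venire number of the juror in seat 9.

Removed: #1, #6, #8, #10, #11, #13, #14, #17, #19, #20, #21, #22, #26.
Seating in order: seats 1–9 → #2, #3, #4, #5, #7, #9, #12, #15, #16; alternates → #18, #23.
So seat 9 is #16.

16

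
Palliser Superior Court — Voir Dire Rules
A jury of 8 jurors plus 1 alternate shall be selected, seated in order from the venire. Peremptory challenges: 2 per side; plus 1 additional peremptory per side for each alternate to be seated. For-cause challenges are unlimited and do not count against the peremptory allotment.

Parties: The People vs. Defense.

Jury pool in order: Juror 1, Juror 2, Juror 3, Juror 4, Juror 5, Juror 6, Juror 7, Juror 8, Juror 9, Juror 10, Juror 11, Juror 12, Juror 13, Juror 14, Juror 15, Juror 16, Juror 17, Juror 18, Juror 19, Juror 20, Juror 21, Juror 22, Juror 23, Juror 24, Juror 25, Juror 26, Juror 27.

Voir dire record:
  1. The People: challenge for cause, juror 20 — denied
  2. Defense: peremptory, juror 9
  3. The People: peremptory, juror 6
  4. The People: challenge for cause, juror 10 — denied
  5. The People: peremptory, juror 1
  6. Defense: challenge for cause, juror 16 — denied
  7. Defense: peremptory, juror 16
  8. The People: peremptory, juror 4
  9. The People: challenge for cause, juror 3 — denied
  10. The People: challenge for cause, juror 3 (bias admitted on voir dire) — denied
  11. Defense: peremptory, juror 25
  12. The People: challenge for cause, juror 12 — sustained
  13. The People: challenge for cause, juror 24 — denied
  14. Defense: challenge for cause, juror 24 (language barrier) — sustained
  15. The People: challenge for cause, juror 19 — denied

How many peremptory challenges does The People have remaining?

0

The People allotment: 2 base + 1 × 1 alternate = 3.
The People peremptories used: #6, #1, #4 — 3 (for-cause on #20, #10, #3, #3, #12, #24, #19 don't count).
Remaining: 3 − 3 = 0.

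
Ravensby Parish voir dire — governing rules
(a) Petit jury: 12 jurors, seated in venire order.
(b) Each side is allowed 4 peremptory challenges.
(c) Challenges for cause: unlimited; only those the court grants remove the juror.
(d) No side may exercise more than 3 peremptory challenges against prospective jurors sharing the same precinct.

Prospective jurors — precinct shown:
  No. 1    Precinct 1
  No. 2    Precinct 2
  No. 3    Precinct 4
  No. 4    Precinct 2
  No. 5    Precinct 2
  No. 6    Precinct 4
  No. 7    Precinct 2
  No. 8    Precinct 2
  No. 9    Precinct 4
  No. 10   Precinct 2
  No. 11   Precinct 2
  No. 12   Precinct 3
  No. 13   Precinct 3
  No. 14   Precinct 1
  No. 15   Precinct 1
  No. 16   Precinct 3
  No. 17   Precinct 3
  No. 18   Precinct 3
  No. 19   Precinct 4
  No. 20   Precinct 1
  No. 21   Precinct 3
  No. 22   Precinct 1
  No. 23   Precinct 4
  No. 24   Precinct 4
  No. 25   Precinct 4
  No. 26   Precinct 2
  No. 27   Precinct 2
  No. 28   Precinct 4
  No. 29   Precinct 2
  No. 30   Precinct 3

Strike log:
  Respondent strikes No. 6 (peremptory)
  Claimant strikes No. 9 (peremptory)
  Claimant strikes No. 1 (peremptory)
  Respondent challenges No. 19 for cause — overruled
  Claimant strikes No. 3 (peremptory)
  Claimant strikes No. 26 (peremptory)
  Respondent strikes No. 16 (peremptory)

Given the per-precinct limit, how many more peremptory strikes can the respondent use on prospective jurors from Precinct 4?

Respondent peremptories so far: #6, #16 — 2 of 4 used, 2 left overall.
Against Precinct 4: #6 — 1 used; per-precinct cap 3 leaves 2.
Binding limit: min(2, 2) = 2.

2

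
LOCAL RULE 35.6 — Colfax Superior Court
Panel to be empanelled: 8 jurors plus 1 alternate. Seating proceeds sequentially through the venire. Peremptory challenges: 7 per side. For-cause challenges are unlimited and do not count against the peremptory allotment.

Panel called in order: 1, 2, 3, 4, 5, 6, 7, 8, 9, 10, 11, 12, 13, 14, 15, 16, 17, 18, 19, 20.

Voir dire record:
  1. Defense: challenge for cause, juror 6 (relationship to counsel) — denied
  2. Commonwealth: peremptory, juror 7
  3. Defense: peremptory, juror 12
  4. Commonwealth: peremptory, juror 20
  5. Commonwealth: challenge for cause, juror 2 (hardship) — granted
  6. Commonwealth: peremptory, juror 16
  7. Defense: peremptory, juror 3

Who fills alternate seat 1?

13

Removed: #2, #3, #7, #12, #16, #20. (#6 stays — for-cause denied.)
Seating in order: seats 1–8 → #1, #4, #5, #6, #8, #9, #10, #11; alternates → #13.
So alternate 1 is #13.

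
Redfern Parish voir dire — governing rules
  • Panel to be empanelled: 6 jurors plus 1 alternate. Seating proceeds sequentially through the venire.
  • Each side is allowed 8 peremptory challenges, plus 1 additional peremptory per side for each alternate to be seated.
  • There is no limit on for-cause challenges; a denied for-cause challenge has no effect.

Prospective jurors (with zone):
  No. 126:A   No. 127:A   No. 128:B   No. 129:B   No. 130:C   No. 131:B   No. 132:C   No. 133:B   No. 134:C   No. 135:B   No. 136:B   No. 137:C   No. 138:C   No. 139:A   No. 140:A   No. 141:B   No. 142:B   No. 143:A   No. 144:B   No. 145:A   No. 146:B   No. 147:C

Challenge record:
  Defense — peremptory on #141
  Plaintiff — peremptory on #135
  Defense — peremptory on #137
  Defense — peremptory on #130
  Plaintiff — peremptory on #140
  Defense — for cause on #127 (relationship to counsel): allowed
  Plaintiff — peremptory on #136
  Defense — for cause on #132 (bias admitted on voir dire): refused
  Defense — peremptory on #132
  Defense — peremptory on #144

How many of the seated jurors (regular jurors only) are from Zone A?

Removed: #127, #130, #132, #135, #136, #137, #140, #141, #144.
Seated jurors 1–6: #126, #128, #129, #131, #133, #134 (alternates #138 not counted).
Of those, in Zone A: #126 → 1.

1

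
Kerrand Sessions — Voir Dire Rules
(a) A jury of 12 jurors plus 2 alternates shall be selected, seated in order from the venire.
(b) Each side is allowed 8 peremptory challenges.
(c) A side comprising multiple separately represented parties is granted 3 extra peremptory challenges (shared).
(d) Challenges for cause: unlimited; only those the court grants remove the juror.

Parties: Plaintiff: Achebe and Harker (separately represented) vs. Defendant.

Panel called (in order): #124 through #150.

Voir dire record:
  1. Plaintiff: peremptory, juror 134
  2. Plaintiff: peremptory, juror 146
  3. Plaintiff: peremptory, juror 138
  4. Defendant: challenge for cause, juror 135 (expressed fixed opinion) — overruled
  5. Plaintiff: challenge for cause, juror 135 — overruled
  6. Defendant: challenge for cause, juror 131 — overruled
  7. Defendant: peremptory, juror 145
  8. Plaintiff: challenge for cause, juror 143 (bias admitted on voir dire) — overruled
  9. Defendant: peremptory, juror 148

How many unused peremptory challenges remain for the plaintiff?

Plaintiff allotment: 8 base + 3 multi-party = 11.
Plaintiff peremptories used: #134, #146, #138 — 3 (for-cause on #135, #143 don't count).
Remaining: 11 − 3 = 8.

8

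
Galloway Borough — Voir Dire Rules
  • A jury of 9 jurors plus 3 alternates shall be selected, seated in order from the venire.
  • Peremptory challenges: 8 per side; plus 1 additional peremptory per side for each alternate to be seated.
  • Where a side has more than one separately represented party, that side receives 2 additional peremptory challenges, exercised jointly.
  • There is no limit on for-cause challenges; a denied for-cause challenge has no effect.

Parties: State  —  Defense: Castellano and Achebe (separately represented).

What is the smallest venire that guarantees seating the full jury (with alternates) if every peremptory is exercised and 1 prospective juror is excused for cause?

37

Seats to fill: 9 + 3 alternates = 12.
Peremptories — State: 8 + 1×3 = 11; Defense: 8 + 1×3 + 2 = 13; total 24.
For-cause removals: 1.
Minimum venire: 12 + 24 + 1 = 37.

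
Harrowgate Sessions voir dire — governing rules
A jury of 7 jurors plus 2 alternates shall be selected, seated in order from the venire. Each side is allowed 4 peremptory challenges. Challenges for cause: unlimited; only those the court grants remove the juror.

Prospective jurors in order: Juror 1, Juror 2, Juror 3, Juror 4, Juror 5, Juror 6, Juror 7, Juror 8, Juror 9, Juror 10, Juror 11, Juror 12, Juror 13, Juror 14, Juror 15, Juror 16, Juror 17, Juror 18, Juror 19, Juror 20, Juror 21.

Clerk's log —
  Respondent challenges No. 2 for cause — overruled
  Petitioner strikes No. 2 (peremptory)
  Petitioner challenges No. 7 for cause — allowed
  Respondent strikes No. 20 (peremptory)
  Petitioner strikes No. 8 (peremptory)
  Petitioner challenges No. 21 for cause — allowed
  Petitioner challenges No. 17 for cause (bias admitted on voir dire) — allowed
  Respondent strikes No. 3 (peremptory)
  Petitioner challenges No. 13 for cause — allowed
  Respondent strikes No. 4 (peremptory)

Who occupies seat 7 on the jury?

Removed: #2, #3, #4, #7, #8, #13, #17, #20, #21.
Filling seats in venire order through position 7: #1, #5, #6, #9, #10, #11, #12.
So seat 7 is #12.

12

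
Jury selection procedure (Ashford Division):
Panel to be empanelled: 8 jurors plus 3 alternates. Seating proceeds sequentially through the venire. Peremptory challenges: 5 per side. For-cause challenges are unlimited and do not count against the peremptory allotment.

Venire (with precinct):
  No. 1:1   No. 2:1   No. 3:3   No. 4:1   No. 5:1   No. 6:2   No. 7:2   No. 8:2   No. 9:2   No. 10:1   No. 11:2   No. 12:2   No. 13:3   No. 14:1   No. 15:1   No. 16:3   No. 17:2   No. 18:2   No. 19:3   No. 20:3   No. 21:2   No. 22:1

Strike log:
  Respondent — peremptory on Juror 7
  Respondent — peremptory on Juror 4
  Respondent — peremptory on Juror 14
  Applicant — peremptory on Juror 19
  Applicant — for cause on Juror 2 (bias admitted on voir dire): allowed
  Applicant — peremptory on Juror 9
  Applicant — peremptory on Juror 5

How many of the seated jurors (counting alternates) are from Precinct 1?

Removed: #2, #4, #5, #7, #9, #14, #19.
Seated (11 incl. alternates): #1, #3, #6, #8, #10, #11, #12, #13, #15, #16, #17.
Of those, in Precinct 1: #1, #10, #15 → 3.

3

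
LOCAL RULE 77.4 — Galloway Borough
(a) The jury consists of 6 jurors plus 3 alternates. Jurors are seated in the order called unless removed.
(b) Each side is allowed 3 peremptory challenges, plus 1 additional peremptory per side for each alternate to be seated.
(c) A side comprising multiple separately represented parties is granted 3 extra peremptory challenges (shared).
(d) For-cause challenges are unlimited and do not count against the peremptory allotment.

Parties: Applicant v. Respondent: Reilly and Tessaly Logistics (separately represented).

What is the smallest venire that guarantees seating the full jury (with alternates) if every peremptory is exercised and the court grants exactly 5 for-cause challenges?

29

Seats to fill: 6 + 3 alternates = 9.
Peremptories — Applicant: 3 + 1×3 = 6; Respondent: 3 + 1×3 + 3 = 9; total 15.
For-cause removals: 5.
Minimum venire: 9 + 15 + 5 = 29.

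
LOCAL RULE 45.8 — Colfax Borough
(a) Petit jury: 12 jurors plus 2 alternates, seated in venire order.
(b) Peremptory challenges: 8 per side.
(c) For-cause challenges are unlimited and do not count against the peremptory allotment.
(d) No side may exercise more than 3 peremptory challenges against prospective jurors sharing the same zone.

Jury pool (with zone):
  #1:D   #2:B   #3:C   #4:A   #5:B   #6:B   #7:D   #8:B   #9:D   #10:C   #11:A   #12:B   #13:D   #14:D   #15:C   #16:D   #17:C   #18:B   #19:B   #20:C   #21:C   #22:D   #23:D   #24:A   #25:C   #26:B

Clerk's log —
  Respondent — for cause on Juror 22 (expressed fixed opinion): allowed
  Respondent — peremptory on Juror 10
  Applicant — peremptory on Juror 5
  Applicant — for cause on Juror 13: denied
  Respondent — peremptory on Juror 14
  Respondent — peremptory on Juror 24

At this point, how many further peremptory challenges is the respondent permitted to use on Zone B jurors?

3

Respondent peremptories so far: #10, #14, #24 — 3 of 8 used, 5 left overall.
Against Zone B: none yet — per-zone cap 3 leaves 3.
Binding limit: min(5, 3) = 3.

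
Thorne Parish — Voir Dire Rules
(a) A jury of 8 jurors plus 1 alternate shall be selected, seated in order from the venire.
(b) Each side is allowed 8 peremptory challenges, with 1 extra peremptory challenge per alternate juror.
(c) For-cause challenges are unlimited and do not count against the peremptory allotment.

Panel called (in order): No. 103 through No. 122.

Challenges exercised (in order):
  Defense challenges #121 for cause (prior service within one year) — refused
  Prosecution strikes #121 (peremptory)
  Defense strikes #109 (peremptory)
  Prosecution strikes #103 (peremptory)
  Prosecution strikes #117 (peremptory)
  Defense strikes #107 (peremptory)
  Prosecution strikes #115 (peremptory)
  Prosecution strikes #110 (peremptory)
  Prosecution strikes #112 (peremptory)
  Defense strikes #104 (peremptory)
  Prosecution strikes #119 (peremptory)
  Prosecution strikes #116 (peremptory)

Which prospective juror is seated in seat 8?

120

Removed: #103, #104, #107, #109, #110, #112, #115, #116, #117, #119, #121.
Filling seats in venire order through position 8: #105, #106, #108, #111, #113, #114, #118, #120.
So seat 8 is #120.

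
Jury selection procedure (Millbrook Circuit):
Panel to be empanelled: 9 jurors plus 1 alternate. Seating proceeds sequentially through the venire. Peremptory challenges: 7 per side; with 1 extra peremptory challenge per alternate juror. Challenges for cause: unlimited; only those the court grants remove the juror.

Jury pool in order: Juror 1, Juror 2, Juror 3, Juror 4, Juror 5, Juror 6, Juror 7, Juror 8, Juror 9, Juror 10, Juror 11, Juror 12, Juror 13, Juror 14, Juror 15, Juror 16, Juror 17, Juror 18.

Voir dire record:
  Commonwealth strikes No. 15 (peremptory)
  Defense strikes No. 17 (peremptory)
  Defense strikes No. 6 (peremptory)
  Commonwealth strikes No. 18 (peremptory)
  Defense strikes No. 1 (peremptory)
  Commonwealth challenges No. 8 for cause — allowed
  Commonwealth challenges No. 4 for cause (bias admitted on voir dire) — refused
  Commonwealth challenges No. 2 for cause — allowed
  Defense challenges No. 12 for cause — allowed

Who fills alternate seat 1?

16

Removed: #1, #2, #6, #8, #12, #15, #17, #18. (#4 stays — for-cause denied.)
Filling seats in venire order through position 10: #3, #4, #5, #7, #9, #10, #11, #13, #14, #16.
So alternate 1 is #16.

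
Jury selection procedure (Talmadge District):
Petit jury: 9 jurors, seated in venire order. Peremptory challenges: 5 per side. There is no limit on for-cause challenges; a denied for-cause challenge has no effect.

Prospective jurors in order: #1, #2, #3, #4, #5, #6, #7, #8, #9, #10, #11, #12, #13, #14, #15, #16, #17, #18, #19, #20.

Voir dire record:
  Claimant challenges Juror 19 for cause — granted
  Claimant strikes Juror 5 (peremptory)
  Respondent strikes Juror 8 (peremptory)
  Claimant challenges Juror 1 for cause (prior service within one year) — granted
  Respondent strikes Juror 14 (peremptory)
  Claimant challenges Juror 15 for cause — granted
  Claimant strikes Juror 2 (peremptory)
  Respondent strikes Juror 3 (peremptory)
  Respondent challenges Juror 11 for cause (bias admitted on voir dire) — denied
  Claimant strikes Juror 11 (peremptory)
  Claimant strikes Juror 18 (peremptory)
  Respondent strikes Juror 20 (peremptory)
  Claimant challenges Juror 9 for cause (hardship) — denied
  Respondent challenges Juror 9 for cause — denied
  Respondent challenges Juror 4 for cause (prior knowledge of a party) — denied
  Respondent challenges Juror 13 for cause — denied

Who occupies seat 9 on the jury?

Removed: #1, #2, #3, #5, #8, #11, #14, #15, #18, #19, #20. (#4, #9, #13 stay — for-cause denied.)
Seating in order: seats 1–9 → #4, #6, #7, #9, #10, #12, #13, #16, #17.
So seat 9 is #17.

17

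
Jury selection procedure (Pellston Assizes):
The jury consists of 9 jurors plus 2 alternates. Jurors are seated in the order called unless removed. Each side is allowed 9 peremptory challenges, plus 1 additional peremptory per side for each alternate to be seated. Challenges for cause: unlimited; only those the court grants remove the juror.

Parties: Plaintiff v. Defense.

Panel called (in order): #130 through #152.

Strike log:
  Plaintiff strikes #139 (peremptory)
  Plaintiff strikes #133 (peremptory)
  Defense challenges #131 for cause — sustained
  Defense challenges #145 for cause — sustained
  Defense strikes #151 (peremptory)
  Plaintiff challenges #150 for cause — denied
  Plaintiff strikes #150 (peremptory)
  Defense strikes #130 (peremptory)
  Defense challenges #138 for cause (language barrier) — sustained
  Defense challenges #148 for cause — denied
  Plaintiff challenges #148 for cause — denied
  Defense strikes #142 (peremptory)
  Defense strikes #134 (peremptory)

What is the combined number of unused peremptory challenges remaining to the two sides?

15

Plaintiff allotment: 9 base + 1 × 2 alternates = 11. Defense allotment: 9 base + 1 × 2 alternates = 11.
Plaintiff peremptories used: #139, #133, #150 — 3 (for-cause on #150, #148 don't count).
Defense peremptories used: #151, #130, #142, #134 — 4 (for-cause on #131, #145, #138, #148 don't count).
Remaining: (11 − 3) + (11 − 4) = 15.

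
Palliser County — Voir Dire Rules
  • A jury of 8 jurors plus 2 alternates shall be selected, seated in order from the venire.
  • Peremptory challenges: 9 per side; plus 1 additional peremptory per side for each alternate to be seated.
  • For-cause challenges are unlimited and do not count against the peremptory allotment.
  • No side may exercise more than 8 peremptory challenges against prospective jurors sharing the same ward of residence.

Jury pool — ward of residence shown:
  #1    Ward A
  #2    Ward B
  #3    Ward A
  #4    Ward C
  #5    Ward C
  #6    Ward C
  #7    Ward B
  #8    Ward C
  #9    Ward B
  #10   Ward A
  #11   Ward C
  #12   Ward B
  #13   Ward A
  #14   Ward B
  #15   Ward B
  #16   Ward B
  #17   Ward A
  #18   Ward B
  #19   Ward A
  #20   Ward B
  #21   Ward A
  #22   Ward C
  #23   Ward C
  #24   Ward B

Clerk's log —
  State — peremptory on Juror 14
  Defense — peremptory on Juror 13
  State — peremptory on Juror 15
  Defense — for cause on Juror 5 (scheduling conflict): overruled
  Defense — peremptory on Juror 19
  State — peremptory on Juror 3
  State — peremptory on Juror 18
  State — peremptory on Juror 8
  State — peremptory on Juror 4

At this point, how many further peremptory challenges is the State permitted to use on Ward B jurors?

State peremptories so far: #14, #15, #3, #18, #8, #4 — 6 of 11 used, 5 left overall.
Against Ward B: #14, #15, #18 — 3 used; per-ward cap 8 leaves 5.
Binding limit: min(5, 5) = 5.

5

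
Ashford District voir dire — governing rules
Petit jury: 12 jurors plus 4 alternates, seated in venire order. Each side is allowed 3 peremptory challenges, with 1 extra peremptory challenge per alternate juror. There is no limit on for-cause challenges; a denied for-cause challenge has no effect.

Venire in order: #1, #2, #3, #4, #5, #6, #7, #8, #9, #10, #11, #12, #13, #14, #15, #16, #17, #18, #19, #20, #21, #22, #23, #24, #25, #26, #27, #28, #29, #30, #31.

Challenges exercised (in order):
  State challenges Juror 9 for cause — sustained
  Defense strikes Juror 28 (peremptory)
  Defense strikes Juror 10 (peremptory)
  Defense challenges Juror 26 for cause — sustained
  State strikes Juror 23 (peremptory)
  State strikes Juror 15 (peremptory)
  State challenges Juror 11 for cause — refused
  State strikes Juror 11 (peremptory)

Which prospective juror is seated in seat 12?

Removed: #9, #10, #11, #15, #23, #26, #28.
Seating in order: seats 1–12 → #1, #2, #3, #4, #5, #6, #7, #8, #12, #13, #14, #16; alternates → #17, #18, #19, #20.
So seat 12 is #16.

16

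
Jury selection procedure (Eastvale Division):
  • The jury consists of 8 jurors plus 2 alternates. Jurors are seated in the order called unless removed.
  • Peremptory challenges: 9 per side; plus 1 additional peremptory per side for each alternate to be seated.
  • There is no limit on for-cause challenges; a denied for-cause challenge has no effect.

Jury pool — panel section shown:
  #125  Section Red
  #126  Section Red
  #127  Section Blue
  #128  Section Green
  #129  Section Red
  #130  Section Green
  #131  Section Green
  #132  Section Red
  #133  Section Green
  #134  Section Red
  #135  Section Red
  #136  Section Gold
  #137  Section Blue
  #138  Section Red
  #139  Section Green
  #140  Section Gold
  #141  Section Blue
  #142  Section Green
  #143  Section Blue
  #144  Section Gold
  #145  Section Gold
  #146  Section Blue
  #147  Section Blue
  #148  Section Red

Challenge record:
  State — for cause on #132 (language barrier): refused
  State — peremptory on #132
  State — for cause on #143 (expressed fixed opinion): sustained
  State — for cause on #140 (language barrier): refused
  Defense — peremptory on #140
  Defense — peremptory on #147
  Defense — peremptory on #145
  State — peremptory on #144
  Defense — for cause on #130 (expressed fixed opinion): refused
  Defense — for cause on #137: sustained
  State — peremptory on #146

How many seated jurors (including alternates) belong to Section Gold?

Removed: #132, #137, #140, #143, #144, #145, #146, #147.
Seated (10 incl. alternates): #125, #126, #127, #128, #129, #130, #131, #133, #134, #135.
None of those are in Section Gold → 0.

0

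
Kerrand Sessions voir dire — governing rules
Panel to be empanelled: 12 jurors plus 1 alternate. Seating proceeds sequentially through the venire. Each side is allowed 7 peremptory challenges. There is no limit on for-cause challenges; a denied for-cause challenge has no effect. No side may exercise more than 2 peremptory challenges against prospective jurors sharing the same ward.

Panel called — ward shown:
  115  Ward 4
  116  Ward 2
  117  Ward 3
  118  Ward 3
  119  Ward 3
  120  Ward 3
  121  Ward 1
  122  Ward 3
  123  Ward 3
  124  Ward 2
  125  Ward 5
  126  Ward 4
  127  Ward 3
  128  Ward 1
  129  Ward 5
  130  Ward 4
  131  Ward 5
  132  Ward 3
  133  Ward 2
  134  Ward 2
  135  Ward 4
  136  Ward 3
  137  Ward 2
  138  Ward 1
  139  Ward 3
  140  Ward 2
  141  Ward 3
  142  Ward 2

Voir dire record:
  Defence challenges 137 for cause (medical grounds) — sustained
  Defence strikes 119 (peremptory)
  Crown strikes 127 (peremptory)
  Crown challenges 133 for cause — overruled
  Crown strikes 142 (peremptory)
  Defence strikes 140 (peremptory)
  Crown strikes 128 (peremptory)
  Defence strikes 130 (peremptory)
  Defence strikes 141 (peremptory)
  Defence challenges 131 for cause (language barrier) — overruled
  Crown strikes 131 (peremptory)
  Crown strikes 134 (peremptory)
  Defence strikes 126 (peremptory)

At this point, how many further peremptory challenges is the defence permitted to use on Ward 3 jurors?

Defence peremptories so far: #119, #140, #130, #141, #126 — 5 of 7 used, 2 left overall.
Against Ward 3: #119, #141 — 2 used; per-ward cap 2 leaves 0.
Binding limit: min(2, 0) = 0.

0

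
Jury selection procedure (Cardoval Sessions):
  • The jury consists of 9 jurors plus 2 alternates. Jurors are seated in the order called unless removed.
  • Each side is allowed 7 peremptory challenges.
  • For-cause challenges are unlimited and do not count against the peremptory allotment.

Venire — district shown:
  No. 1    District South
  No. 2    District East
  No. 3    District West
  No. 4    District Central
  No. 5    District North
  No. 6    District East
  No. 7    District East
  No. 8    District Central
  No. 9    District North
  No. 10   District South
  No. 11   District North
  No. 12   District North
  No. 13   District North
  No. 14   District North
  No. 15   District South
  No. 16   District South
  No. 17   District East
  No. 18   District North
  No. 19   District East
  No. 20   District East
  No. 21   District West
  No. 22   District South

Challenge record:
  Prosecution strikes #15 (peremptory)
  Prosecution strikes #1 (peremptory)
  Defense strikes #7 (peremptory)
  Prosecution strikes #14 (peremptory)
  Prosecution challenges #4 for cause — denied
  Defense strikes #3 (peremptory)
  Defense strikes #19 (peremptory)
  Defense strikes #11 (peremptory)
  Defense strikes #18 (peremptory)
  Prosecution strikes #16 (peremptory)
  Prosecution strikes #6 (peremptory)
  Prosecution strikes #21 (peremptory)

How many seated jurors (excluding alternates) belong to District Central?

Removed: #1, #3, #6, #7, #11, #14, #15, #16, #18, #19, #21.
Seated jurors 1–9: #2, #4, #5, #8, #9, #10, #12, #13, #17 (alternates #20, #22 not counted).
Of those, in District Central: #4, #8 → 2.

2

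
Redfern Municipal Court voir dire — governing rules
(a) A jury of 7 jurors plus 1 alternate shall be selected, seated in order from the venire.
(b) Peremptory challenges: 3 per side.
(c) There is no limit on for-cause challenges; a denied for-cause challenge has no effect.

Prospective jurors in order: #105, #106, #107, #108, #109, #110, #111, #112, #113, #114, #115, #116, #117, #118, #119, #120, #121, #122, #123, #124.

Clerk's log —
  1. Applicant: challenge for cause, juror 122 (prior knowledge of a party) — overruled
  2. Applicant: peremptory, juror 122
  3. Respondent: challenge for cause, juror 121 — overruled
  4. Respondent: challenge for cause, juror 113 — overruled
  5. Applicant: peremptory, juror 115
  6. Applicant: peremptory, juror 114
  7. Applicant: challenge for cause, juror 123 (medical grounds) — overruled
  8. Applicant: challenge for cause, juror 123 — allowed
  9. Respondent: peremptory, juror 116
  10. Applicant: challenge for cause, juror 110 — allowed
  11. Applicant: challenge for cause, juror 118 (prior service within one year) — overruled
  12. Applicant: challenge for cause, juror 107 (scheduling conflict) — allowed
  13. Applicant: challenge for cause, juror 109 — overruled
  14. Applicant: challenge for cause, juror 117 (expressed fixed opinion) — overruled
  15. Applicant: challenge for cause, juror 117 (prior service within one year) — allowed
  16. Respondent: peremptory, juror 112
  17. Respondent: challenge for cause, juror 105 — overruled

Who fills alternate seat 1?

Removed: #107, #110, #112, #114, #115, #116, #117, #122, #123. (#105, #109, #113, #118, #121 stay — for-cause denied.)
Seating in order: seats 1–7 → #105, #106, #108, #109, #111, #113, #118; alternates → #119.
So alternate 1 is #119.

119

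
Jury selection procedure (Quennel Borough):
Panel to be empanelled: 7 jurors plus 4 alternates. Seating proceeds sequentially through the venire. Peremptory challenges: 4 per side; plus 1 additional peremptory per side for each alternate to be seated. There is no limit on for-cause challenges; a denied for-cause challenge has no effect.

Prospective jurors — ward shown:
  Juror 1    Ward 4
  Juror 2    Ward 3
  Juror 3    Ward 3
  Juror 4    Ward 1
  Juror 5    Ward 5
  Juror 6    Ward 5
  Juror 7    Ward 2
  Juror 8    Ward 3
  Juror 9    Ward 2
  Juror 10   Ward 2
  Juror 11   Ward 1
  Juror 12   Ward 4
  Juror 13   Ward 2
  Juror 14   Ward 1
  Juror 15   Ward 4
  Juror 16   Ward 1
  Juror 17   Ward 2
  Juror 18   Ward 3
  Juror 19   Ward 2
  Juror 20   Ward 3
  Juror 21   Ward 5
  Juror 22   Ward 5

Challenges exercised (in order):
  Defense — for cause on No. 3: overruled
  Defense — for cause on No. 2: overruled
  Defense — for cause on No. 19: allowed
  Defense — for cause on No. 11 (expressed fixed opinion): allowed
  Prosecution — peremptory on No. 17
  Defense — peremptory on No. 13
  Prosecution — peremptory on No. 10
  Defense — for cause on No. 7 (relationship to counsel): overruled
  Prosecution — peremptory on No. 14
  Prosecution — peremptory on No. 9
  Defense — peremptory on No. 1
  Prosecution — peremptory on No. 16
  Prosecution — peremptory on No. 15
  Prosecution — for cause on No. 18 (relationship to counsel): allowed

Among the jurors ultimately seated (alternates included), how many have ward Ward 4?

Removed: #1, #9, #10, #11, #13, #14, #15, #16, #17, #18, #19.
Seated (11 incl. alternates): #2, #3, #4, #5, #6, #7, #8, #12, #20, #21, #22.
Of those, in Ward 4: #12 → 1.

1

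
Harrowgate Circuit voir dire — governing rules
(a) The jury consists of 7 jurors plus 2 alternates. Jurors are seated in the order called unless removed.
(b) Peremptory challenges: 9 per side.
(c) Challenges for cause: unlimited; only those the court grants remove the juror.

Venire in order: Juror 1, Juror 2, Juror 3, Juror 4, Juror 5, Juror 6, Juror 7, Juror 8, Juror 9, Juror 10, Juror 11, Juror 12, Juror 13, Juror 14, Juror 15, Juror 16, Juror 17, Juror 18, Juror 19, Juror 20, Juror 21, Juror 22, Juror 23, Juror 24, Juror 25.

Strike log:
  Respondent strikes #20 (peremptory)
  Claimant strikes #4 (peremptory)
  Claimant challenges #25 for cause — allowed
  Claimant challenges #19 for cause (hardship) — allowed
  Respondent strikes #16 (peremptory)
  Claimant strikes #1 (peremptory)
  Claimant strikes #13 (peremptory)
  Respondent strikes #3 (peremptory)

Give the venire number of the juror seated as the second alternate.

Removed: #1, #3, #4, #13, #16, #19, #20, #25.
Filling seats in venire order through position 9: #2, #5, #6, #7, #8, #9, #10, #11, #12.
So alternate 2 is #12.

12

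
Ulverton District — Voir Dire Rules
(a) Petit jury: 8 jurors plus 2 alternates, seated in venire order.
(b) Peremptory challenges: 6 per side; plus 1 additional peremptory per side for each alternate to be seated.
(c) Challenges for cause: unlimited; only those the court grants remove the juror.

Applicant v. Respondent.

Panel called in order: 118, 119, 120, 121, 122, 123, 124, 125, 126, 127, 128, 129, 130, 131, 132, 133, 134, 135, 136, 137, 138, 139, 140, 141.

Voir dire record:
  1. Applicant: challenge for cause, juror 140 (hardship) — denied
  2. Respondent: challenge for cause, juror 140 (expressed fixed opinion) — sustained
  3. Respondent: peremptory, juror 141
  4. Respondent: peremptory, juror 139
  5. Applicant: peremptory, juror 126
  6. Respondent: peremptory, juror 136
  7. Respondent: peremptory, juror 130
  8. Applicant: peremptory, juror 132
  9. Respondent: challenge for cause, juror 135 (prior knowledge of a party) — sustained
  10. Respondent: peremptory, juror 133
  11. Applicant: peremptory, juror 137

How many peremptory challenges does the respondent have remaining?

Respondent allotment: 6 base + 1 × 2 alternates = 8.
Respondent peremptories used: #141, #139, #136, #130, #133 — 5 (for-cause on #140, #135 don't count).
Remaining: 8 − 5 = 3.

3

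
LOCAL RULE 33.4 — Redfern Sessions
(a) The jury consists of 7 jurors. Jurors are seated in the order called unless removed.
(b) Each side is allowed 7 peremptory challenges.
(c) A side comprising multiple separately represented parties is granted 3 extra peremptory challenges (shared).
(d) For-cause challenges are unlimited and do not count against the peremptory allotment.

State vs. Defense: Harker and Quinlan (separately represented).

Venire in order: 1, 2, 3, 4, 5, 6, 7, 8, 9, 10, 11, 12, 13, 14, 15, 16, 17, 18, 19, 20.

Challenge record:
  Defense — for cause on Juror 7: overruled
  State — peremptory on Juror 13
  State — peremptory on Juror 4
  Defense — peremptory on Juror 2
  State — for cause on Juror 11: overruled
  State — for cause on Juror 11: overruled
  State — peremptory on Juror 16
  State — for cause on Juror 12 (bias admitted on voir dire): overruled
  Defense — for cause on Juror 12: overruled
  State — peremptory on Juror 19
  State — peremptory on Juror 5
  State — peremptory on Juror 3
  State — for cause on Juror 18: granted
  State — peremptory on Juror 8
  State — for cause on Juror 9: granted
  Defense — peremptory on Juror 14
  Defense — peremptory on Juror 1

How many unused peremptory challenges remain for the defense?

Defense allotment: 7 base + 3 multi-party = 10.
Defense peremptories used: #2, #14, #1 — 3 (for-cause on #7, #12 don't count).
Remaining: 10 − 3 = 7.

7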